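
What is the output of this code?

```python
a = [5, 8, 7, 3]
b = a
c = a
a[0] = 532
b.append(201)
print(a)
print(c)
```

Key concept: multiple aliases.
Step by step:
`a = [5, 8, 7, 3]` → a = [5, 8, 7, 3]
`b = a` → b = [5, 8, 7, 3] (same object as a)
`c = a` → c = [5, 8, 7, 3] (same object as a, b)
`a[0] = 532` → a = [532, 8, 7, 3] (same object as b, c); b = [532, 8, 7, 3] (same object as a, c); c = [532, 8, 7, 3] (same object as a, b)
`b.append(201)` → a = [532, 8, 7, 3, 201] (same object as b, c); b = [532, 8, 7, 3, 201] (same object as a, c); c = [532, 8, 7, 3, 201] (same object as a, b)
`print(a)` → prints [532, 8, 7, 3, 201]
`print(c)` → prints [532, 8, 7, 3, 201]

Answer:
[532, 8, 7, 3, 201]
[532, 8, 7, 3, 201]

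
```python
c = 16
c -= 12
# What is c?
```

Trace:
`c = 16` → c = 16
`c -= 12` → c = 4
So c = 4

Answer: 4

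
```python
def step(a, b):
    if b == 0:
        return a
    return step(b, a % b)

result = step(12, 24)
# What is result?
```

step(12, 24) -> step(24, 12) -> step(12, 0) -> 12

Answer: 12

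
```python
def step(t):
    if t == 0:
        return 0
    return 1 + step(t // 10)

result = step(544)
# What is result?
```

Count of digits of 544: 3

Answer: 3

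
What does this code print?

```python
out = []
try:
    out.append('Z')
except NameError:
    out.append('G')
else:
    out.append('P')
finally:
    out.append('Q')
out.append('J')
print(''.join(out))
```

Execution trace: 'Z' (try body, no exception) → 'P' (else) → 'Q' (finally) → 'J' (after the try/except). Output: ZPQJ

Answer: ZPQJ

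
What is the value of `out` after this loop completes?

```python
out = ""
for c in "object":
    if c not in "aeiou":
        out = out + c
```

Remove vowels from 'object'
`out` takes the values: "" → "b" → "bj" → "bjc" → "bjct"

Answer: "bjct"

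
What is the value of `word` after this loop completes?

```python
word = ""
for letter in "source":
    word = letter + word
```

Reverse 'source'
`word` takes the values: "" → "s" → "os" → "uos" → "ruos" → "cruos" → "ecruos"

Answer: "ecruos"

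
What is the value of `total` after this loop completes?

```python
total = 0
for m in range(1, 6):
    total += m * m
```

Sum of squares 1² to 5² = 55
`total` takes the values: 0 → 1 → 5 → 14 → 30 → 55

Answer: 55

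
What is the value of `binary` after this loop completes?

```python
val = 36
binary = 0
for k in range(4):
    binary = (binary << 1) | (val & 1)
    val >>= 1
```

Reverse lowest 4 bits of 36
`binary` takes the values: 0 → 1 → 2

Answer: 2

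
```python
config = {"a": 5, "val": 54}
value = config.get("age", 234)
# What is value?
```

Trace:
`config = {"a": 5, "val": 54}` → config = {'a': 5, 'val': 54}
`value = config.get("age", 234)` → value = 234
So value = 234

Answer: 234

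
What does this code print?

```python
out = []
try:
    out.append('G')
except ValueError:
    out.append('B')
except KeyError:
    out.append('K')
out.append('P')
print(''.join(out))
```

Execution trace: 'G' (try body, no exception) → 'P' (after the try/except). Output: GP

Answer: GP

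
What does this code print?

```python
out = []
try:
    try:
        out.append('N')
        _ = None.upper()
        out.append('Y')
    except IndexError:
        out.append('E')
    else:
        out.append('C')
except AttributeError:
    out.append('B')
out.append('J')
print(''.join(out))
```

Execution trace: 'N' (try body) → 'B' (outer except AttributeError) → 'J' (after the try/except). Output: NBJ

Answer: NBJ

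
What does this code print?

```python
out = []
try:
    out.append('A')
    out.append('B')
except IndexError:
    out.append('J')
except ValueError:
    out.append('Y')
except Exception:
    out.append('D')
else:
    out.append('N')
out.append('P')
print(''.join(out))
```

Execution trace: 'A' (try body) → 'B' (try body, no exception) → 'N' (else) → 'P' (after the try/except). Output: ABNP

Answer: ABNP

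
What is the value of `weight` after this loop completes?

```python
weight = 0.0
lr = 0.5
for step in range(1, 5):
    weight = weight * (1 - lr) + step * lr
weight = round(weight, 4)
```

Moving average with lr=0.5
`weight` takes the values: 0.0 → 0.5 → 1.25 → 2.125 → 3.0625

Answer: 3.0625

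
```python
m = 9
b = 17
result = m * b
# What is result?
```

Trace:
`m = 9` → m = 9
`b = 17` → b = 17
`result = m * b` → result = 153
So result = 153

Answer: 153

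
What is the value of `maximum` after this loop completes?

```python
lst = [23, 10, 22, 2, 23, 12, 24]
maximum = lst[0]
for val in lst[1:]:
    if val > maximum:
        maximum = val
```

Maximum of [23, 10, 22, 2, 23, 12, 24]
`maximum` takes the values: 23 → 24

Answer: 24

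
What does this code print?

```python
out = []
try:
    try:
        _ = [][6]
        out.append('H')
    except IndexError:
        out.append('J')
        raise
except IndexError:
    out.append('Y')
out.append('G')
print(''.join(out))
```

Execution trace: 'J' (inner except IndexError) → 'Y' (outer except IndexError) → 'G' (after the try/except). Output: JYG

Answer: JYG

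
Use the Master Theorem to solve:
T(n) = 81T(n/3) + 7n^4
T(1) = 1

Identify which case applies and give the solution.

a=81, b=3, f(n)=7n^4. log_3(81) = 4. Since c=4 = 4, Case 2 applies: T(n) = Θ(n^log_b(a) · log n) = O(n^4 log n).

Answer: O(n^4 log n) - Case 2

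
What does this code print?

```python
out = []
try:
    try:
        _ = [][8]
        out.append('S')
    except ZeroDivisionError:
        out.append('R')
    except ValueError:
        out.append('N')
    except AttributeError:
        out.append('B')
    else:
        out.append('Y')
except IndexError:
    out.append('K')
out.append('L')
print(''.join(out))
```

Execution trace: 'K' (outer except IndexError) → 'L' (after the try/except). Output: KL

Answer: KL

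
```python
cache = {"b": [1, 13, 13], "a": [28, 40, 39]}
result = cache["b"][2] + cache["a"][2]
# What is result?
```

Trace:
`cache = {"b": [1, 13, 13], "a": [28, 40, 39]}` → cache = {'b': [1, 13, 13], 'a': [28, 40, 39]}
`result = cache["b"][2] + cache["a"][2]` → result = 52
So result = 52

Answer: 52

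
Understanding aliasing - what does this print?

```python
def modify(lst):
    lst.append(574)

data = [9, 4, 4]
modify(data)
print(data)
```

Key concept: function modifies passed list.
Step by step:
`data = [9, 4, 4]` → data = [9, 4, 4]
`modify(data)` → data = [9, 4, 4, 574]
`print(data)` → prints [9, 4, 4, 574]

Answer: [9, 4, 4, 574]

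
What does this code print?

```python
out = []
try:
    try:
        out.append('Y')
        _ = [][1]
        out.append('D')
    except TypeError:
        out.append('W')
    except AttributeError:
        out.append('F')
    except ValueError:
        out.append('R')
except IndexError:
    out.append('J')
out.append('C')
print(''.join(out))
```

Execution trace: 'Y' (try body) → 'J' (outer except IndexError) → 'C' (after the try/except). Output: YJC

Answer: YJC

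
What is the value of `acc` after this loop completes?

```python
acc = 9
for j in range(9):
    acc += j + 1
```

Start at 9, add 1 to 9 = 54
`acc` takes the values: 9 → 10 → 12 → 15 → 19 → 24 → 30 → 37 → 45 → 54

Answer: 54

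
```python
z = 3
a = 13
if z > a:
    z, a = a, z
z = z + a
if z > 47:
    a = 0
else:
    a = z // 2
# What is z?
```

Trace:
`z = 3` → z = 3
`a = 13` → a = 13
`if z > a: ...` → z > a is False → no variable changes
`z = z + a` → z = 16
`if z > 47: ...` → z > 47 is False, take else branch → a = 8
So z = 16

Answer: 16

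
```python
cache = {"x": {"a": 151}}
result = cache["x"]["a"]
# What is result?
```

Trace:
`cache = {"x": {"a": 151}}` → cache = {'x': {'a': 151}}
`result = cache["x"]["a"]` → result = 151
So result = 151

Answer: 151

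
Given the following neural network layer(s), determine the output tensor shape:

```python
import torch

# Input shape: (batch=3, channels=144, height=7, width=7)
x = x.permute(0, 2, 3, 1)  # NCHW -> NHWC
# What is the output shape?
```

Input: (3, 144, 7, 7) -> Output: (3, 7, 7, 144)

Answer: (3, 7, 7, 144)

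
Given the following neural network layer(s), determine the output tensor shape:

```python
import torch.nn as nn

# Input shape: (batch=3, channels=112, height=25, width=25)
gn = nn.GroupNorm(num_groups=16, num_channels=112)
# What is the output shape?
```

Input: (3, 112, 25, 25) -> Output: (3, 112, 25, 25)

Answer: (3, 112, 25, 25)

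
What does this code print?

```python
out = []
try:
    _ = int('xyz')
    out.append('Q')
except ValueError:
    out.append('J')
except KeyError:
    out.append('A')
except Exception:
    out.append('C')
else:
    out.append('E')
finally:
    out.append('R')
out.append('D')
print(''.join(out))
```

Execution trace: 'J' (except ValueError) → 'R' (finally) → 'D' (after the try/except). Output: JRD

Answer: JRD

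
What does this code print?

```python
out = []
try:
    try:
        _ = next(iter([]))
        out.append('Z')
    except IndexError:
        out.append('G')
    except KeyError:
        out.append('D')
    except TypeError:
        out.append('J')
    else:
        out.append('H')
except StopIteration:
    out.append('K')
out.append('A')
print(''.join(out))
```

Execution trace: 'K' (outer except StopIteration) → 'A' (after the try/except). Output: KA

Answer: KA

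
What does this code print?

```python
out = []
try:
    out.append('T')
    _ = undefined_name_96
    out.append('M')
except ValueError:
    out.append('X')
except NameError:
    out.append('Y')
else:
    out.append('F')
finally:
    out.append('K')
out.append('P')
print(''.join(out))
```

Execution trace: 'T' (try body) → 'Y' (except NameError) → 'K' (finally) → 'P' (after the try/except). Output: TYKP

Answer: TYKP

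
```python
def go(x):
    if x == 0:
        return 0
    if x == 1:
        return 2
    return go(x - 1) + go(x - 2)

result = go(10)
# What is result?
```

Build up from base cases: go(0)=0, go(1)=2, go(2)=2, go(3)=4, go(4)=6, go(5)=10, go(6)=16, ..., go(10)=110

Answer: 110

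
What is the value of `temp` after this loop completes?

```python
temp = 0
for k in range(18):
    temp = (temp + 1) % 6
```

Increment mod 6, 18 times = 0
`temp` takes the values: 0 → 1 → 2 → 3 → 4 → 5 → 0 → 1 → 2 → 3 → 4 → 5 → 0 → 1 → 2 → 3 → 4 → 5 → 0

Answer: 0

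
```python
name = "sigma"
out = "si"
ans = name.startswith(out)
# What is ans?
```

Trace:
`name = "sigma"` → name = 'sigma'
`out = "si"` → out = 'si'
`ans = name.startswith(out)` → ans = True
So ans = True

Answer: True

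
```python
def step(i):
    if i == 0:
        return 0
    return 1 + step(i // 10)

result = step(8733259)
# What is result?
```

Count of digits of 8733259: 7

Answer: 7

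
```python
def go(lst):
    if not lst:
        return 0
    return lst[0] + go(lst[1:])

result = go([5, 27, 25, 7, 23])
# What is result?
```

5 + 27 + 25 + 7 + 23 + 0 = 87

Answer: 87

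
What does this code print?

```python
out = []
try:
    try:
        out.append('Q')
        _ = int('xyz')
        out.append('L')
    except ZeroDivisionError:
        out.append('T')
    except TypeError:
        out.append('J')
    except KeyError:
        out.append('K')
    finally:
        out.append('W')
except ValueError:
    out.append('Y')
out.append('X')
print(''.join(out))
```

Execution trace: 'Q' (inner try body) → 'W' (inner finally) → 'Y' (outer except ValueError) → 'X' (after the try/except). Output: QWYX

Answer: QWYX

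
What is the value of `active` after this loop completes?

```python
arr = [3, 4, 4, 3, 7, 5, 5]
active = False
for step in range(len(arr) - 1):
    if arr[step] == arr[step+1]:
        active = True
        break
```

Check consecutive duplicates in [3, 4, 4, 3, 7, 5, 5]
`active` takes the values: False → True

Answer: True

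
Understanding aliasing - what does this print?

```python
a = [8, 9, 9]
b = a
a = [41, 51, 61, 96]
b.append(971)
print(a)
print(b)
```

Key concept: rebinding vs mutation: a is rebound to a new list, b still points at the original.
Step by step:
`a = [8, 9, 9]` → a = [8, 9, 9]
`b = a` → b = [8, 9, 9] (same object as a)
`a = [41, 51, 61, 96]` → a = [41, 51, 61, 96]
`b.append(971)` → b = [8, 9, 9, 971]
`print(a)` → prints [41, 51, 61, 96]
`print(b)` → prints [8, 9, 9, 971]

Answer:
[41, 51, 61, 96]
[8, 9, 9, 971]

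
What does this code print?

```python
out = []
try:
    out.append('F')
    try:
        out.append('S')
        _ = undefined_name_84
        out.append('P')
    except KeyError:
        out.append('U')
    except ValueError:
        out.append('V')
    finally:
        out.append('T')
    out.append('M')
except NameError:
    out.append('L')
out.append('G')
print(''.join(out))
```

Execution trace: 'F' (try body) → 'S' (inner try body) → 'T' (inner finally) → 'L' (except NameError) → 'G' (after the try/except). Output: FSTLG

Answer: FSTLG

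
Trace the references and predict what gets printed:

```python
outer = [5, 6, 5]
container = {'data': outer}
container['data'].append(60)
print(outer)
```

Key concept: dict holds reference to list.
Step by step:
`outer = [5, 6, 5]` → outer = [5, 6, 5]
`container = {'data': outer}` → container = {'data': [5, 6, 5]}
`container['data'].append(60)` → outer = [5, 6, 5, 60]; container = {'data': [5, 6, 5, 60]}
`print(outer)` → prints [5, 6, 5, 60]

Answer: [5, 6, 5, 60]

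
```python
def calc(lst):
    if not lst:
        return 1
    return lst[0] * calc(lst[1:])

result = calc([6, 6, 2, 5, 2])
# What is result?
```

Product over [6, 6, 2, 5, 2] = 6 * 6 * 2 * 5 * 2 = 720

Answer: 720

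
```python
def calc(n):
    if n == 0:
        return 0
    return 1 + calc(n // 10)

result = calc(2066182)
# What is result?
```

Count of digits of 2066182: 7

Answer: 7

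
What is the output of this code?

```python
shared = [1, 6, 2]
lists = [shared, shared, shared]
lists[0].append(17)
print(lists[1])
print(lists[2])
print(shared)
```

Key concept: list of same reference.
Step by step:
`shared = [1, 6, 2]` → shared = [1, 6, 2]
`lists = [shared, shared, shared]` → lists = [[1, 6, 2], [1, 6, 2], [1, 6, 2]]
`lists[0].append(17)` → shared = [1, 6, 2, 17]; lists = [[1, 6, 2, 17], [1, 6, 2, 17], [1, 6, 2, 17]]
`print(lists[1])` → prints [1, 6, 2, 17]
`print(lists[2])` → prints [1, 6, 2, 17]
`print(shared)` → prints [1, 6, 2, 17]

Answer:
[1, 6, 2, 17]
[1, 6, 2, 17]
[1, 6, 2, 17]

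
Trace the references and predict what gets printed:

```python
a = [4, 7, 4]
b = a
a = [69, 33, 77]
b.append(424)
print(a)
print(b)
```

Key concept: rebinding vs mutation: a is rebound to a new list, b still points at the original.
Step by step:
`a = [4, 7, 4]` → a = [4, 7, 4]
`b = a` → b = [4, 7, 4] (same object as a)
`a = [69, 33, 77]` → a = [69, 33, 77]
`b.append(424)` → b = [4, 7, 4, 424]
`print(a)` → prints [69, 33, 77]
`print(b)` → prints [4, 7, 4, 424]

Answer:
[69, 33, 77]
[4, 7, 4, 424]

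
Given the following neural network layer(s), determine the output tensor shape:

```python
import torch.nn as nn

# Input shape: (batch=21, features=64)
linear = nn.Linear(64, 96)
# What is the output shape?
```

Input: (21, 64) -> Output: (21, 96)

Answer: (21, 96)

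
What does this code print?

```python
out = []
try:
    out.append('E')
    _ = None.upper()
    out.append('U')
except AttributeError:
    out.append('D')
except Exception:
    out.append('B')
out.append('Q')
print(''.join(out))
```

Execution trace: 'E' (try body) → 'D' (except AttributeError) → 'Q' (after the try/except). Output: EDQ

Answer: EDQ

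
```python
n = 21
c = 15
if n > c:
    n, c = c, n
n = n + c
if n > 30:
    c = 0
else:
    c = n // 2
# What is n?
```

Trace:
`n = 21` → n = 21
`c = 15` → c = 15
`if n > c: ...` → n > c is True → n = 15; c = 21
`n = n + c` → n = 36
`if n > 30: ...` → n > 30 is True → c = 0
So n = 36

Answer: 36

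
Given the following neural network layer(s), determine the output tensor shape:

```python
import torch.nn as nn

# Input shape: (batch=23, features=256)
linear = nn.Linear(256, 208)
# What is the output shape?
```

Input: (23, 256) -> Output: (23, 208)

Answer: (23, 208)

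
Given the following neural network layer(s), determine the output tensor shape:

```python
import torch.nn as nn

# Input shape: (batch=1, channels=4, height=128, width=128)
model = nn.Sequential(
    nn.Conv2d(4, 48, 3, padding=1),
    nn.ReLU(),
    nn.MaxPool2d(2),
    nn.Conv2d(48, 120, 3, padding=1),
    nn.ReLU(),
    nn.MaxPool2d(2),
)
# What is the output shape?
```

Input: (1, 4, 128, 128) -> after first Conv2d: (1, 48, 128, 128) -> after first MaxPool2d: (1, 48, 64, 64) -> after second Conv2d: (1, 120, 64, 64) -> Output: (1, 120, 32, 32)

Answer: (1, 120, 32, 32)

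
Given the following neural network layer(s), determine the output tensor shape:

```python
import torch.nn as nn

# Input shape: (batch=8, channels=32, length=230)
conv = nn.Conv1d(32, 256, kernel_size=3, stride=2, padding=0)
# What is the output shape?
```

Input: (8, 32, 230) -> Output: (8, 256, 114)

Answer: (8, 256, 114)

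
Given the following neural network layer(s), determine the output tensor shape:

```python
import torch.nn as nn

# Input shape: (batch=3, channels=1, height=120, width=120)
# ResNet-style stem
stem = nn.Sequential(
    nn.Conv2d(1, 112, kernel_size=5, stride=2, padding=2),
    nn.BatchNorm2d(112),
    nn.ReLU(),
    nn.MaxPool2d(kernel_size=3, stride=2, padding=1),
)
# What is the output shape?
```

Input: (3, 1, 120, 120) -> after Conv2d 5x5 stride=2: (3, 112, 60, 60) -> Output: (3, 112, 30, 30)

Answer: (3, 112, 30, 30)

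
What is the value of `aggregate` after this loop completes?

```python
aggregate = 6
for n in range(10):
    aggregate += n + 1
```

Start at 6, add 1 to 10 = 61
`aggregate` takes the values: 6 → 7 → 9 → 12 → 16 → 21 → 27 → 34 → 42 → 51 → 61

Answer: 61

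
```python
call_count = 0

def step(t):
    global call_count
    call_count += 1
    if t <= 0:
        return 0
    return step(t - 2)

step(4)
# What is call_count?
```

Linear recursion stepping by 2: 3 calls from t=4 down to ≤0.

Answer: 3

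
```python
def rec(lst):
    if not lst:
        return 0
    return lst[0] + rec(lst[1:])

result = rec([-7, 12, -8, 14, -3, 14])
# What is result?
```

(-7) + 12 + (-8) + 14 + (-3) + 14 + 0 = 22

Answer: 22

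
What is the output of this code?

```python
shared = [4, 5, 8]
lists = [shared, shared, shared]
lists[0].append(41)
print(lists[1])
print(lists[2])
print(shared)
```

Key concept: list of same reference.
Step by step:
`shared = [4, 5, 8]` → shared = [4, 5, 8]
`lists = [shared, shared, shared]` → lists = [[4, 5, 8], [4, 5, 8], [4, 5, 8]]
`lists[0].append(41)` → shared = [4, 5, 8, 41]; lists = [[4, 5, 8, 41], [4, 5, 8, 41], [4, 5, 8, 41]]
`print(lists[1])` → prints [4, 5, 8, 41]
`print(lists[2])` → prints [4, 5, 8, 41]
`print(shared)` → prints [4, 5, 8, 41]

Answer:
[4, 5, 8, 41]
[4, 5, 8, 41]
[4, 5, 8, 41]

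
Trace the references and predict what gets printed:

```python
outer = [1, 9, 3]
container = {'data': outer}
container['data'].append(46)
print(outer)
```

Key concept: dict holds reference to list.
Step by step:
`outer = [1, 9, 3]` → outer = [1, 9, 3]
`container = {'data': outer}` → container = {'data': [1, 9, 3]}
`container['data'].append(46)` → outer = [1, 9, 3, 46]; container = {'data': [1, 9, 3, 46]}
`print(outer)` → prints [1, 9, 3, 46]

Answer: [1, 9, 3, 46]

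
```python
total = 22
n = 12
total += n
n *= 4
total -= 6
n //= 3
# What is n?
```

Trace:
`total = 22` → total = 22
`n = 12` → n = 12
`total += n` → total = 34
`n *= 4` → n = 48
`total -= 6` → total = 28
`n //= 3` → n = 16
So n = 16

Answer: 16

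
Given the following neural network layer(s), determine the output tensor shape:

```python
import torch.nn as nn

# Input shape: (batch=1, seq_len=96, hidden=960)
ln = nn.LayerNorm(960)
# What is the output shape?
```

Input: (1, 96, 960) -> Output: (1, 96, 960)

Answer: (1, 96, 960)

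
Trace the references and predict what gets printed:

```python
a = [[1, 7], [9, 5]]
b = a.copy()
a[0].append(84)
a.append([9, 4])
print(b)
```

Key concept: shallow copy with nested lists.
Step by step:
`a = [[1, 7], [9, 5]]` → a = [[1, 7], [9, 5]]
`b = a.copy()` → b = [[1, 7], [9, 5]]
`a[0].append(84)` → a = [[1, 7, 84], [9, 5]]; b = [[1, 7, 84], [9, 5]]
`a.append([9, 4])` → a = [[1, 7, 84], [9, 5], [9, 4]]
`print(b)` → prints [[1, 7, 84], [9, 5]]

Answer: [[1, 7, 84], [9, 5]]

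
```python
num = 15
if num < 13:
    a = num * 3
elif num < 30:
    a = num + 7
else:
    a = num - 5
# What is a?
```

Trace:
`num = 15` → num = 15
`if num < 13: ...` → num < 13 is False, num < 30 is True → a = 22
So a = 22

Answer: 22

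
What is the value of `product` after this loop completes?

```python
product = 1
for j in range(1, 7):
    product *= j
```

6! = 720
`product` takes the values: 1 → 2 → 6 → 24 → 120 → 720

Answer: 720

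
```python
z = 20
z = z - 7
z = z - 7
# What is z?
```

Trace:
`z = 20` → z = 20
`z = z - 7` → z = 13
`z = z - 7` → z = 6
So z = 6

Answer: 6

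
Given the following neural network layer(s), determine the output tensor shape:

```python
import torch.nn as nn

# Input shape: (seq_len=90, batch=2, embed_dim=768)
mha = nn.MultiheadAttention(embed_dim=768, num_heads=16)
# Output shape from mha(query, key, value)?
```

Input: (90, 2, 768) -> Output: (90, 2, 768)

Answer: (90, 2, 768)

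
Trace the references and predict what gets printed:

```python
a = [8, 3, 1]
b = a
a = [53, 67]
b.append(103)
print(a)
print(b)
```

Key concept: rebinding vs mutation: a is rebound to a new list, b still points at the original.
Step by step:
`a = [8, 3, 1]` → a = [8, 3, 1]
`b = a` → b = [8, 3, 1] (same object as a)
`a = [53, 67]` → a = [53, 67]
`b.append(103)` → b = [8, 3, 1, 103]
`print(a)` → prints [53, 67]
`print(b)` → prints [8, 3, 1, 103]

Answer:
[53, 67]
[8, 3, 1, 103]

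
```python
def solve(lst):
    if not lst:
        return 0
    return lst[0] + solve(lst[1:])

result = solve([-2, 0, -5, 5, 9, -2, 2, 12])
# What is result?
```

(-2) + 0 + (-5) + 5 + 9 + (-2) + 2 + 12 + 0 = 19

Answer: 19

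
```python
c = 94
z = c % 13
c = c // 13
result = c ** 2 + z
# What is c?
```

Trace:
`c = 94` → c = 94
`z = c % 13` → z = 3
`c = c // 13` → c = 7
`result = c ** 2 + z` → result = 52
So c = 7

Answer: 7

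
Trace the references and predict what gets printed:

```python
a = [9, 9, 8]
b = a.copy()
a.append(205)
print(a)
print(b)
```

Key concept: list.copy() creates independent copy.
Step by step:
`a = [9, 9, 8]` → a = [9, 9, 8]
`b = a.copy()` → b = [9, 9, 8]
`a.append(205)` → a = [9, 9, 8, 205]
`print(a)` → prints [9, 9, 8, 205]
`print(b)` → prints [9, 9, 8]

Answer:
[9, 9, 8, 205]
[9, 9, 8]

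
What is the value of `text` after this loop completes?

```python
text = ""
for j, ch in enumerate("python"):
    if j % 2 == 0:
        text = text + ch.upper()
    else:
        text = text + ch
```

Uppercase even positions in 'python'
`text` takes the values: "" → "P" → "Py" → "PyT" → "PyTh" → "PyThO" → "PyThOn"

Answer: "PyThOn"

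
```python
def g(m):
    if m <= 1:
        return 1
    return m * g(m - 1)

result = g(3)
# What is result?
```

g(3) = 3 * 2 * 1 = 6

Answer: 6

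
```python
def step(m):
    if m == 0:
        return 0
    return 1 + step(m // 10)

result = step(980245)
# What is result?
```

Count of digits of 980245: 6

Answer: 6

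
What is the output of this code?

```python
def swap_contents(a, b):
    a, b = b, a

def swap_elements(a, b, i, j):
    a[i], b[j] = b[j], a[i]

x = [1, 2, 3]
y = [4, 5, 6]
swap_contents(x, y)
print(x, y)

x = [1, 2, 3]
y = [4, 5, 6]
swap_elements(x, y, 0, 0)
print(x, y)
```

Key concept: parameter rebinding vs mutation.
Step by step:
`x = [1, 2, 3]` → x = [1, 2, 3]
`y = [4, 5, 6]` → y = [4, 5, 6]
`swap_contents(x, y)` → no visible change to tracked variables
`print(x, y)` → prints [1, 2, 3] [4, 5, 6]
`x = [1, 2, 3]` → x = [1, 2, 3]
`y = [4, 5, 6]` → y = [4, 5, 6]
`swap_elements(x, y, 0, 0)` → x = [4, 2, 3]; y = [1, 5, 6]
`print(x, y)` → prints [4, 2, 3] [1, 5, 6]

Answer:
[1, 2, 3] [4, 5, 6]
[4, 2, 3] [1, 5, 6]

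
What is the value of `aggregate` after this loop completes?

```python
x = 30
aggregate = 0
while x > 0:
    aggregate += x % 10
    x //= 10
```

Sum digits of 30
`aggregate` takes the values: 0 → 3

Answer: 3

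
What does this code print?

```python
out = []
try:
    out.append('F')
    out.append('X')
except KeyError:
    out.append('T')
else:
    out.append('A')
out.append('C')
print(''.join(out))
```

Execution trace: 'F' (try body) → 'X' (try body, no exception) → 'A' (else) → 'C' (after the try/except). Output: FXAC

Answer: FXAC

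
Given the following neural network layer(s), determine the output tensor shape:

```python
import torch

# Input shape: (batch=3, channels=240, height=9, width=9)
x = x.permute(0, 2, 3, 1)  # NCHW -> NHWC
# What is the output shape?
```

Input: (3, 240, 9, 9) -> Output: (3, 9, 9, 240)

Answer: (3, 9, 9, 240)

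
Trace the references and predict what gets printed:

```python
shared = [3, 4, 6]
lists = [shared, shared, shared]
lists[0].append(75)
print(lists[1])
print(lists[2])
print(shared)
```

Key concept: list of same reference.
Step by step:
`shared = [3, 4, 6]` → shared = [3, 4, 6]
`lists = [shared, shared, shared]` → lists = [[3, 4, 6], [3, 4, 6], [3, 4, 6]]
`lists[0].append(75)` → shared = [3, 4, 6, 75]; lists = [[3, 4, 6, 75], [3, 4, 6, 75], [3, 4, 6, 75]]
`print(lists[1])` → prints [3, 4, 6, 75]
`print(lists[2])` → prints [3, 4, 6, 75]
`print(shared)` → prints [3, 4, 6, 75]

Answer:
[3, 4, 6, 75]
[3, 4, 6, 75]
[3, 4, 6, 75]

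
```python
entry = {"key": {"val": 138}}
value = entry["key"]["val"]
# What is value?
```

Trace:
`entry = {"key": {"val": 138}}` → entry = {'key': {'val': 138}}
`value = entry["key"]["val"]` → value = 138
So value = 138

Answer: 138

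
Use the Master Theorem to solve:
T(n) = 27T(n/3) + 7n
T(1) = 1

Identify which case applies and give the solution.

a=27, b=3, f(n)=7n. log_3(27) = 3. Since c=1 < 3, Case 1 applies: T(n) = Θ(n^log_b(a)) = O(n^3).

Answer: O(n^3) - Case 1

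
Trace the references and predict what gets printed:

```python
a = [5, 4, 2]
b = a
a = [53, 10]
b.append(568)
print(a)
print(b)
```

Key concept: rebinding vs mutation: a is rebound to a new list, b still points at the original.
Step by step:
`a = [5, 4, 2]` → a = [5, 4, 2]
`b = a` → b = [5, 4, 2] (same object as a)
`a = [53, 10]` → a = [53, 10]
`b.append(568)` → b = [5, 4, 2, 568]
`print(a)` → prints [53, 10]
`print(b)` → prints [5, 4, 2, 568]

Answer:
[53, 10]
[5, 4, 2, 568]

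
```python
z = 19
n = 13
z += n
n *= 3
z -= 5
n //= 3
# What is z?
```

Trace:
`z = 19` → z = 19
`n = 13` → n = 13
`z += n` → z = 32
`n *= 3` → n = 39
`z -= 5` → z = 27
`n //= 3` → n = 13
So z = 27

Answer: 27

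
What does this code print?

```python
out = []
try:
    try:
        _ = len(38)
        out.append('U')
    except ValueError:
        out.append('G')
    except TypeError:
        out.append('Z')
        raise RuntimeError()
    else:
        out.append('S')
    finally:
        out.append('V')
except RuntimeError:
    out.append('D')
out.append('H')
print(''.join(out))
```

Execution trace: 'Z' (inner except TypeError) → 'V' (inner finally) → 'D' (outer except RuntimeError) → 'H' (after the try/except). Output: ZVDH

Answer: ZVDH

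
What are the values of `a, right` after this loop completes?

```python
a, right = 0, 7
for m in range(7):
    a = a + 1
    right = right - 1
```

a goes 0→7, right goes 7→0
`a, right` takes the values: (0, 7) → (1, 7) → (1, 6) → (2, 6) → (2, 5) → (3, 5) → (3, 4) → (4, 4) → (4, 3) → (5, 3) → (5, 2) → (6, 2) → (6, 1) → (7, 1) → (7, 0)

Answer: 7, 0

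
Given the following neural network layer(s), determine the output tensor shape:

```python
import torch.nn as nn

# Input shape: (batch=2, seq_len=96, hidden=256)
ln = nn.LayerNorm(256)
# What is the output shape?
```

Input: (2, 96, 256) -> Output: (2, 96, 256)

Answer: (2, 96, 256)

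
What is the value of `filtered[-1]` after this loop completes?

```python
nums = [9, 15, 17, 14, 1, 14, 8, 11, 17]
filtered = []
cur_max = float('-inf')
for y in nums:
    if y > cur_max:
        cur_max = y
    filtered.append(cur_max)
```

Running max ends at 17
`filtered` takes the values: [] → [9] → [9, 15] → [9, 15, 17] → [9, 15, 17, 17] → [9, 15, 17, 17, 17] → [9, 15, 17, 17, 17, 17] → [9, 15, 17, 17, 17, 17, 17] → [9, 15, 17, 17, 17, 17, 17, 17] → [9, 15, 17, 17, 17, 17, 17, 17, 17]
So `filtered[-1]` = 17

Answer: 17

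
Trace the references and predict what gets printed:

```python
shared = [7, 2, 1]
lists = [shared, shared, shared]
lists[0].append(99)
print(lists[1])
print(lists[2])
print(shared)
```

Key concept: list of same reference.
Step by step:
`shared = [7, 2, 1]` → shared = [7, 2, 1]
`lists = [shared, shared, shared]` → lists = [[7, 2, 1], [7, 2, 1], [7, 2, 1]]
`lists[0].append(99)` → shared = [7, 2, 1, 99]; lists = [[7, 2, 1, 99], [7, 2, 1, 99], [7, 2, 1, 99]]
`print(lists[1])` → prints [7, 2, 1, 99]
`print(lists[2])` → prints [7, 2, 1, 99]
`print(shared)` → prints [7, 2, 1, 99]

Answer:
[7, 2, 1, 99]
[7, 2, 1, 99]
[7, 2, 1, 99]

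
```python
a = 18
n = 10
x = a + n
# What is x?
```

Trace:
`a = 18` → a = 18
`n = 10` → n = 10
`x = a + n` → x = 28
So x = 28

Answer: 28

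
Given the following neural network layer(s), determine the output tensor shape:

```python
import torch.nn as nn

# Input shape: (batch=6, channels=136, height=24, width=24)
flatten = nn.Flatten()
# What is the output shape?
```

Input: (6, 136, 24, 24) -> Output: (6, 78336)

Answer: (6, 78336)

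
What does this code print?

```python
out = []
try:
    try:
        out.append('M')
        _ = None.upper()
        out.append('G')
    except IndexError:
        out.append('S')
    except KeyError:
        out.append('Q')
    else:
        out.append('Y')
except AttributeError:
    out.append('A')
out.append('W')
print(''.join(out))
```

Execution trace: 'M' (try body) → 'A' (outer except AttributeError) → 'W' (after the try/except). Output: MAW

Answer: MAW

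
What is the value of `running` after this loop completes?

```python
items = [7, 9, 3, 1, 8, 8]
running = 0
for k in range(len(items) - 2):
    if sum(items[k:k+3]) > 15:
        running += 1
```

Count windows with sum > 15
`running` takes the values: 0 → 1 → 2

Answer: 2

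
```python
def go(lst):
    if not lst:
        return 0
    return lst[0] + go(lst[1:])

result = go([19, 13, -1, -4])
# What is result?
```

19 + 13 + (-1) + (-4) + 0 = 27

Answer: 27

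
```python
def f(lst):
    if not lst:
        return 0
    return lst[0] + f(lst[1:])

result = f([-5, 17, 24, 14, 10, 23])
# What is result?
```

(-5) + 17 + 24 + 14 + 10 + 23 + 0 = 83

Answer: 83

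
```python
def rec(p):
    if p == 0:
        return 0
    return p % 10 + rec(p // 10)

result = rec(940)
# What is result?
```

Sum of digits of 940: 0 + 4 + 9 = 13

Answer: 13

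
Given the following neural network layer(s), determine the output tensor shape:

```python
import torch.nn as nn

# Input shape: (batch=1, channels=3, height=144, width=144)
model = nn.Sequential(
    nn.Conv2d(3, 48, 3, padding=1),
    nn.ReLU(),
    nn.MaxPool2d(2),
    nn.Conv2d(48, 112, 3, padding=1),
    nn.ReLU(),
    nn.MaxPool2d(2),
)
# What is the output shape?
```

Input: (1, 3, 144, 144) -> after first Conv2d: (1, 48, 144, 144) -> after first MaxPool2d: (1, 48, 72, 72) -> after second Conv2d: (1, 112, 72, 72) -> Output: (1, 112, 36, 36)

Answer: (1, 112, 36, 36)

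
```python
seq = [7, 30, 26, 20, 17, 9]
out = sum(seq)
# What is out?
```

Trace:
`seq = [7, 30, 26, 20, 17, 9]` → seq = [7, 30, 26, 20, 17, 9]
`out = sum(seq)` → out = 109
So out = 109

Answer: 109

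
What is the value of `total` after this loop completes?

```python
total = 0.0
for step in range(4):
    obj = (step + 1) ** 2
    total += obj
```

Sum of squared losses 1² + 2² + ... + 4²
`total` takes the values: 0.0 → 1.0 → 5.0 → 14.0 → 30.0

Answer: 30.0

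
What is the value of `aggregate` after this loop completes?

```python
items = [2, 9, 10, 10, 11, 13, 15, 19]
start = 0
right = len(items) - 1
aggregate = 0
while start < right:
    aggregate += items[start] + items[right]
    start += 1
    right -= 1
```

Sum of pairs from ends
`aggregate` takes the values: 0 → 21 → 45 → 68 → 89

Answer: 89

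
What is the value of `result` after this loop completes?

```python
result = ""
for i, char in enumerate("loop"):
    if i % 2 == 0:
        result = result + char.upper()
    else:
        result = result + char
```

Uppercase even positions in 'loop'
`result` takes the values: "" → "L" → "Lo" → "LoO" → "LoOp"

Answer: "LoOp"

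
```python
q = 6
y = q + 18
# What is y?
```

Trace:
`q = 6` → q = 6
`y = q + 18` → y = 24
So y = 24

Answer: 24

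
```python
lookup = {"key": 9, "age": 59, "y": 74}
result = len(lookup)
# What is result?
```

Trace:
`lookup = {"key": 9, "age": 59, "y": 74}` → lookup = {'key': 9, 'age': 59, 'y': 74}
`result = len(lookup)` → result = 3
So result = 3

Answer: 3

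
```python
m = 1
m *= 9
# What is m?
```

Trace:
`m = 1` → m = 1
`m *= 9` → m = 9
So m = 9

Answer: 9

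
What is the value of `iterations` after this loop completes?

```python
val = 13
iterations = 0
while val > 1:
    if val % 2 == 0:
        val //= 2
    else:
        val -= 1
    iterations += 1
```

Steps to reduce 13 to 1
`iterations` takes the values: 0 → 1 → 2 → 3 → 4 → 5

Answer: 5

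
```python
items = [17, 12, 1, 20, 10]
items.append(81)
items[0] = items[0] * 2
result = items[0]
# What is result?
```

Trace:
`items = [17, 12, 1, 20, 10]` → items = [17, 12, 1, 20, 10]
`items.append(81)` → items = [17, 12, 1, 20, 10, 81]
`items[0] = items[0] * 2` → items = [34, 12, 1, 20, 10, 81]
`result = items[0]` → result = 34
So result = 34

Answer: 34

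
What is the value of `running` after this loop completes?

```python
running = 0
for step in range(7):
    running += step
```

Sum of 0 to 6 = 21
`running` takes the values: 0 → 1 → 3 → 6 → 10 → 15 → 21

Answer: 21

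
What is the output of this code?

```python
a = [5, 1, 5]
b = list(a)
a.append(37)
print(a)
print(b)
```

Key concept: list() constructor creates copy.
Step by step:
`a = [5, 1, 5]` → a = [5, 1, 5]
`b = list(a)` → b = [5, 1, 5]
`a.append(37)` → a = [5, 1, 5, 37]
`print(a)` → prints [5, 1, 5, 37]
`print(b)` → prints [5, 1, 5]

Answer:
[5, 1, 5, 37]
[5, 1, 5]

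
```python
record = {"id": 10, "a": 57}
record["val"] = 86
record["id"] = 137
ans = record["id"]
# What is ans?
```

Trace:
`record = {"id": 10, "a": 57}` → record = {'id': 10, 'a': 57}
`record["val"] = 86` → record = {'id': 10, 'a': 57, 'val': 86}
`record["id"] = 137` → record = {'id': 137, 'a': 57, 'val': 86}
`ans = record["id"]` → ans = 137
So ans = 137

Answer: 137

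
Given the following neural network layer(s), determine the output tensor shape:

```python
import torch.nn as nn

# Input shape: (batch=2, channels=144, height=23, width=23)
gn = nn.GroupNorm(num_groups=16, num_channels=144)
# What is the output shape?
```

Input: (2, 144, 23, 23) -> Output: (2, 144, 23, 23)

Answer: (2, 144, 23, 23)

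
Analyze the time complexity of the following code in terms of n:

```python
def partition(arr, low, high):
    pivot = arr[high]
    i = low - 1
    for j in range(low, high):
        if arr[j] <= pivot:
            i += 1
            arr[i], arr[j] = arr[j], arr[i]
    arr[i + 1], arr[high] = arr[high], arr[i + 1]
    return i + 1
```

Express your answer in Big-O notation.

This is Lomuto partition (single pass over [low, high), where n = high - low). Time complexity: O(n).

Answer: O(n)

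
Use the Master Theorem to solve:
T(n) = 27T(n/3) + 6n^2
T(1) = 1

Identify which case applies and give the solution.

a=27, b=3, f(n)=6n^2. log_3(27) = 3. Since c=2 < 3, Case 1 applies: T(n) = Θ(n^log_b(a)) = O(n^3).

Answer: O(n^3) - Case 1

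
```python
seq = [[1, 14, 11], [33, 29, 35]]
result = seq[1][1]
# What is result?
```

Trace:
`seq = [[1, 14, 11], [33, 29, 35]]` → seq = [[1, 14, 11], [33, 29, 35]]
`result = seq[1][1]` → result = 29
So result = 29

Answer: 29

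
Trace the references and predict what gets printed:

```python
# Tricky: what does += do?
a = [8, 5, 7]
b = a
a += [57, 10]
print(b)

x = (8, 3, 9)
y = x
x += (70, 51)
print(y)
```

Key concept: += behavior differs for mutable vs immutable.
Step by step:
`a = [8, 5, 7]` → a = [8, 5, 7]
`b = a` → b = [8, 5, 7] (same object as a)
`a += [57, 10]` → a = [8, 5, 7, 57, 10] (same object as b); b = [8, 5, 7, 57, 10] (same object as a)
`print(b)` → prints [8, 5, 7, 57, 10]
`x = (8, 3, 9)` → x = (8, 3, 9)
`y = x` → y = (8, 3, 9)
`x += (70, 51)` → x = (8, 3, 9, 70, 51)
`print(y)` → prints (8, 3, 9)

Answer:
[8, 5, 7, 57, 10]
(8, 3, 9)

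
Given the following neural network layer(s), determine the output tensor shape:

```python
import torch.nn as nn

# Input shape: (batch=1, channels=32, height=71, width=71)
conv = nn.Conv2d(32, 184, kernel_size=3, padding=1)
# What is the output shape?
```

Input: (1, 32, 71, 71) -> Output: (1, 184, 71, 71)

Answer: (1, 184, 71, 71)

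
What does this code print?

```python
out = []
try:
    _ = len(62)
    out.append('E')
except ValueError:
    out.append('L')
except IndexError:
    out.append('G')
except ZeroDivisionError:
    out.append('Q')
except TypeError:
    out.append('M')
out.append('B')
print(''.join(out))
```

Execution trace: 'M' (except TypeError) → 'B' (after the try/except). Output: MB

Answer: MB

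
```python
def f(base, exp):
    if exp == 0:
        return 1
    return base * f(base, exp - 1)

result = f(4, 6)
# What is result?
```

f(4, 6) = 4 * 4 * 4 * 4 * 4 * 4 = 4096

Answer: 4096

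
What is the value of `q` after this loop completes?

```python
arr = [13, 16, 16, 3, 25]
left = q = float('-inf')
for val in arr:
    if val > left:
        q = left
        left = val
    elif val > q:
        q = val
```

Second largest (with repeats) in [13, 16, 16, 3, 25]
`q` takes the values: -inf → 13 → 16

Answer: 16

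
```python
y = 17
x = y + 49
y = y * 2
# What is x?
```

Trace:
`y = 17` → y = 17
`x = y + 49` → x = 66
`y = y * 2` → y = 34
So x = 66

Answer: 66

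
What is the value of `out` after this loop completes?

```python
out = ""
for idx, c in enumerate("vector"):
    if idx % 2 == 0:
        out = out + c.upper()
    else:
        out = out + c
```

Uppercase even positions in 'vector'
`out` takes the values: "" → "V" → "Ve" → "VeC" → "VeCt" → "VeCtO" → "VeCtOr"

Answer: "VeCtOr"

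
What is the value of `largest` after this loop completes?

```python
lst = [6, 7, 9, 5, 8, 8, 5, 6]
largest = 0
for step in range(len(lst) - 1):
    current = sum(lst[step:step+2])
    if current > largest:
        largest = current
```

Max sum of 2-element window in [6, 7, 9, 5, 8, 8, 5, 6]
`largest` takes the values: 0 → 13 → 16

Answer: 16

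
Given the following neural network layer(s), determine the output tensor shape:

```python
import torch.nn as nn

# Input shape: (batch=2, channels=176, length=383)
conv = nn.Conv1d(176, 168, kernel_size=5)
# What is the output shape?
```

Input: (2, 176, 383) -> Output: (2, 168, 379)

Answer: (2, 168, 379)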